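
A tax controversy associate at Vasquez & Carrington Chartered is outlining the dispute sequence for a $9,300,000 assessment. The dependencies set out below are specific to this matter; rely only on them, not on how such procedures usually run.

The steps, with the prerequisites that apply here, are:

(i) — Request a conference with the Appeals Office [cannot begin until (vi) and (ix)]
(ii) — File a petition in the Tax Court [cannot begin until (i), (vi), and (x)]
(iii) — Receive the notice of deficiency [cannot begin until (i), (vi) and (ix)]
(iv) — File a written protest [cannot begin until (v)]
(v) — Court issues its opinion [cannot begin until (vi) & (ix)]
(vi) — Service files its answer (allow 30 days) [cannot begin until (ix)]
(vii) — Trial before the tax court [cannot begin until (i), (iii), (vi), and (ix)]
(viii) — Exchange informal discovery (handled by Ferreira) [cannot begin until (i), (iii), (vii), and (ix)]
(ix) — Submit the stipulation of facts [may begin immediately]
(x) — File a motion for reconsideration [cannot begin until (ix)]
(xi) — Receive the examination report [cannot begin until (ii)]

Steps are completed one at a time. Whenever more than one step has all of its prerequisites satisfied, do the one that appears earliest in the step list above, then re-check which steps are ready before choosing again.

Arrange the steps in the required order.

(ix) → (vi) → (i) → (iii) → (v) → (iv) → (vii) → (viii) → (x) → (ii) → (xi)

(ix) has no prerequisites → (ix) first.
(vi) and (x) are both available; (vi) is listed earlier → (vi).
Ready: (i), (v) and (x). (i) is listed earlier → (i).
(iii) now also ready, so the ready set is {(iii), (v), (x)}; (iii) is listed earlier → (iii).
Now (v), (vii) and (x) have their prerequisites met. (v) is listed earlier, so (v) next.
Now (iv), (vii) and (x) have their prerequisites met. (iv) is listed earlier, so (iv) next.
(vii) and (x) are both available; (vii) is listed earlier → (vii).
(viii) now also ready, so the ready set is {(viii), (x)}; (viii) is listed earlier → (viii).
(x) needed (ix), now all done → (x).
That leaves (ii) as the only ready step → (ii).
Next only (xi) has its prerequisites met → (xi).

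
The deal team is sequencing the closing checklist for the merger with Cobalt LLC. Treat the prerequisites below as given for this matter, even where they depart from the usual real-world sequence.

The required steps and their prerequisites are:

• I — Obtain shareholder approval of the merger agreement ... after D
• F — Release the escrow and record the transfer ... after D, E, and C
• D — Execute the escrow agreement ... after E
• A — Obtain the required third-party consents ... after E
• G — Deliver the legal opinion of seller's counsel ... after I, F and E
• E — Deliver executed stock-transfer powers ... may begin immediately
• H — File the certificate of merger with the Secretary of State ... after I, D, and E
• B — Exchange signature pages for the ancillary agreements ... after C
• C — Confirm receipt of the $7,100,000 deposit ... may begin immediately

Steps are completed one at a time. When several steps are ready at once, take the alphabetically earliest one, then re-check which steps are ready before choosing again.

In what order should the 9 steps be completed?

C B E A D F I G H

C and E have no prerequisites; C has the earlier label, so C is first.
B now also ready, so the ready set is {B, E}; B has the earlier label → B.
E is the only step now ready → E.
Now A and D have their prerequisites met. A has the earlier label, so A next.
Next only D has its prerequisites met → D.
Ready: F and I. F has the earlier label → F.
I is the only step now ready → I.
G and H are both available; G has the earlier label → G.
H needed D, E and I, now all done → H.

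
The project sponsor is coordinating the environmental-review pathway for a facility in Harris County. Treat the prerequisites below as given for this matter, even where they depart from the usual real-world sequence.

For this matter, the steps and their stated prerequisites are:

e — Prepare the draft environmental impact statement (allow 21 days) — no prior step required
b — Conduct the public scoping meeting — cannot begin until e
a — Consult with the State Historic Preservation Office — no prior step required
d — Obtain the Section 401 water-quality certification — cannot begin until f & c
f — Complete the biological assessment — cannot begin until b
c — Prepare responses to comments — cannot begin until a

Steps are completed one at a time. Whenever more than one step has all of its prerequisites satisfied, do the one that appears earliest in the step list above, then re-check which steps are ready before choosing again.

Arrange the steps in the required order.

e, b, a, f, c, d

e and a have no prerequisites; e is listed earlier, so e is first.
b and a are both available; b is listed earlier → b.
a and f are both available; a is listed earlier → a.
c now also ready, so the ready set is {f, c}; f is listed earlier → f.
c needed a, now all done → c.
Next only d has its prerequisites met → d.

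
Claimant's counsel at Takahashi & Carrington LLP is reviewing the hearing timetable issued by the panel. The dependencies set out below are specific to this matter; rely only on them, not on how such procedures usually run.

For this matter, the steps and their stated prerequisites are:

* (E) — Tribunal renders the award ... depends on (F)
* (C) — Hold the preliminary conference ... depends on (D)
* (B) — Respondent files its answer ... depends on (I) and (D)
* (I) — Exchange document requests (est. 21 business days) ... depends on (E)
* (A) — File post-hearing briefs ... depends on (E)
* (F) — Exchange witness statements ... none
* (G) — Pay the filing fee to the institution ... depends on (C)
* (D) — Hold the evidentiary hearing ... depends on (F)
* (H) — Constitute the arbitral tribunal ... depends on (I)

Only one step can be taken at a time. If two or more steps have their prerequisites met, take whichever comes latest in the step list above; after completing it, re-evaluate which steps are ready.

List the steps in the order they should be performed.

(F) (D) (C) (G) (E) (A) (I) (H) (B)

Only (F) has no prerequisites, so it is first.
(D) and (E) are both available; (D) is listed later → (D).
Ready: (C) and (E). (C) is listed later → (C).
Now (G) and (E) have their prerequisites met. (G) is listed later, so (G) next.
Next only (E) has its prerequisites met → (E).
Ready: (A) and (I). (A) is listed later → (A).
(I) needed (E), now all done → (I).
Now (H) and (B) have their prerequisites met. (H) is listed later, so (H) next.
Next only (B) has its prerequisites met → (B).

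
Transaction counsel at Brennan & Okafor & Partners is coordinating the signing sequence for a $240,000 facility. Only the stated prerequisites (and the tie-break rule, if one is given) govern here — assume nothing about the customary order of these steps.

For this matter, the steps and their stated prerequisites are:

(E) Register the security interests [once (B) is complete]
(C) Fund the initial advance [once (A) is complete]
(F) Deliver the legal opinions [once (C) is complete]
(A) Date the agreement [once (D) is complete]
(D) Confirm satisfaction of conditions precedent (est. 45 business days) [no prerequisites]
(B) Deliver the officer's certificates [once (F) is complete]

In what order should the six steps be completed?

Only (D) has no prerequisites, so it is first.
(A) is the only step now ready → (A).
(C) needed (A), now all done → (C).
(F) needed (C), now all done → (F).
(B) needed (F), now all done → (B).
(E) needed (B), now all done → (E).

(D) → (A) → (C) → (F) → (B) → (E)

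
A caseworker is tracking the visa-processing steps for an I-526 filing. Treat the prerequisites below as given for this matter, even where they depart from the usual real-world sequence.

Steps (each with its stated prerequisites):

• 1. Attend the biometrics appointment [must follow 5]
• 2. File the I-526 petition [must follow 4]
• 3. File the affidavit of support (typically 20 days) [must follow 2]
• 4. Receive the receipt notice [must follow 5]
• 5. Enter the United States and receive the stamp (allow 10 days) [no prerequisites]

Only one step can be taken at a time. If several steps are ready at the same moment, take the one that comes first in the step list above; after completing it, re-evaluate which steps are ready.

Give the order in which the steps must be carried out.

5, 1, 4, 2, 3

5 is the only step with nothing outstanding, so it goes first.
Now 1 and 4 have their prerequisites met. 1 is listed earlier, so 1 next.
4 needed 5, now all done → 4.
2 needed 4, now all done → 2.
3 needed 2, now all done → 3.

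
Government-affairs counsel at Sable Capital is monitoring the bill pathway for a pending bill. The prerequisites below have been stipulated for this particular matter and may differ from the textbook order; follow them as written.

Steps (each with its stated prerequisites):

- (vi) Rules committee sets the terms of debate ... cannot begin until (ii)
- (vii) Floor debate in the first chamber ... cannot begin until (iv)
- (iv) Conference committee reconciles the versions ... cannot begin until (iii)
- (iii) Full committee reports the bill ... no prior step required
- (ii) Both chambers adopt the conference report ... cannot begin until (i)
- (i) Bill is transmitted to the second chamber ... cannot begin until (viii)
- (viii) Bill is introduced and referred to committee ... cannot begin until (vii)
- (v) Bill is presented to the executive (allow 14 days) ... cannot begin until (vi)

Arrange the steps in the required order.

(iii), (iv), (vii), (viii), (i), (ii), (vi), (v)

(iii) is the only step with nothing outstanding, so it goes first.
Next only (iv) has its prerequisites met → (iv).
(vii) needed (iv), now all done → (vii).
(viii) needed (vii), now all done → (viii).
(i) is the only step now ready → (i).
That leaves (ii) as the only ready step → (ii).
(vi) needed (ii), now all done → (vi).
(v) needed (vi), now all done → (v).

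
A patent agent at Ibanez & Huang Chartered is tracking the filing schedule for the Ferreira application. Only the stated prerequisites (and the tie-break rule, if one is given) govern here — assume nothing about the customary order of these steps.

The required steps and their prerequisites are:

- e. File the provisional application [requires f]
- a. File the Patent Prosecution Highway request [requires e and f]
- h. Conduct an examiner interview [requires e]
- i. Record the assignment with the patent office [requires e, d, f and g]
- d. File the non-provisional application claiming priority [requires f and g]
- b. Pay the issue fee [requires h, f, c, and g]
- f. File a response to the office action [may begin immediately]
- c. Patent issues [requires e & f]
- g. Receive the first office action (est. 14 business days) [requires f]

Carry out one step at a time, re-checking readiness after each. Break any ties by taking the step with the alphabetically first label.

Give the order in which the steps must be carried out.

f has no prerequisites → f first.
Now e and g have their prerequisites met. e has the earlier label, so e next.
Now a, c, g and h have their prerequisites met. a has the earlier label, so a next.
Now c, g and h have their prerequisites met. c has the earlier label, so c next.
g and h are both available; g has the earlier label → g.
d now also ready, so the ready set is {d, h}; d has the earlier label → d.
h and i are both available; h has the earlier label → h.
b and i are both available; b has the earlier label → b.
That leaves i as the only ready step → i.

f, e, a, c, g, d, h, b, i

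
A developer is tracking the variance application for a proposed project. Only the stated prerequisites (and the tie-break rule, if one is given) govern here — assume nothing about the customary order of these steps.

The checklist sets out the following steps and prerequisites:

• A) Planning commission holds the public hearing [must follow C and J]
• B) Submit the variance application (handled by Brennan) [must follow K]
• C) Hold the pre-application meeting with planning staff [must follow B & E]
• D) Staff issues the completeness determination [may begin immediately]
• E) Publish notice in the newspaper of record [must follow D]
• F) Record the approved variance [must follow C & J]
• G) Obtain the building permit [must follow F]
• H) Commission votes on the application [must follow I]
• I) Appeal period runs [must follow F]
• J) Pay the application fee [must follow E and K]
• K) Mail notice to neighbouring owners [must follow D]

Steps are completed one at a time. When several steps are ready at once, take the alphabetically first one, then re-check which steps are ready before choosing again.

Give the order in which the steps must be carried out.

D is the only step with nothing outstanding, so it goes first.
Now E and K have their prerequisites met. E has the earlier label, so E next.
That leaves K as the only ready step → K.
B and J are both available; B has the earlier label → B.
C and J are both available; C has the earlier label → C.
J needed E and K, now all done → J.
Ready: A and F. A has the earlier label → A.
That leaves F as the only ready step → F.
G and I are both available; G has the earlier label → G.
I needed F, now all done → I.
H needed I, now all done → H.

D E K B C J A F G I H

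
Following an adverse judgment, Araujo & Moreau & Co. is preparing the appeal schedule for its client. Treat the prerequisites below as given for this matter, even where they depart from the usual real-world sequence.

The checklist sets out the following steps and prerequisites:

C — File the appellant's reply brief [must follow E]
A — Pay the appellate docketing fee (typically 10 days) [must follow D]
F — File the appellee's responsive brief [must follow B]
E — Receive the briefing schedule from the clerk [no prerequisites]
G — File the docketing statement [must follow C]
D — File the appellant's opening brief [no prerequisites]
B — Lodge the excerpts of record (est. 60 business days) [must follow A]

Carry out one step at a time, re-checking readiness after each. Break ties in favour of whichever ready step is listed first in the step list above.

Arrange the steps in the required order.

E and D have no prerequisites; E is listed earlier, so E is first.
C now also ready, so the ready set is {C, D}; C is listed earlier → C.
G and D are both available; G is listed earlier → G.
D is the only step now ready → D.
A needed D, now all done → A.
B needed A, now all done → B.
F needed B, now all done → F.

E, C, G, D, A, B, F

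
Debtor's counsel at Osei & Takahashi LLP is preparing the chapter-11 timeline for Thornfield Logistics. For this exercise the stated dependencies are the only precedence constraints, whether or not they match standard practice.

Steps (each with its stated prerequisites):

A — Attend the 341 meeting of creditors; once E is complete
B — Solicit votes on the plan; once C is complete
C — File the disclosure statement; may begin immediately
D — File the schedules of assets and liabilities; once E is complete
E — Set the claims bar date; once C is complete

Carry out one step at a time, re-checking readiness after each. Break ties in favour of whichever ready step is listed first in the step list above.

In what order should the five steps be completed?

C B E A D

Only C has no prerequisites, so it is first.
Ready: B and E. B is listed earlier → B.
Next only E has its prerequisites met → E.
Ready: A and D. A is listed earlier → A.
Next only D has its prerequisites met → D.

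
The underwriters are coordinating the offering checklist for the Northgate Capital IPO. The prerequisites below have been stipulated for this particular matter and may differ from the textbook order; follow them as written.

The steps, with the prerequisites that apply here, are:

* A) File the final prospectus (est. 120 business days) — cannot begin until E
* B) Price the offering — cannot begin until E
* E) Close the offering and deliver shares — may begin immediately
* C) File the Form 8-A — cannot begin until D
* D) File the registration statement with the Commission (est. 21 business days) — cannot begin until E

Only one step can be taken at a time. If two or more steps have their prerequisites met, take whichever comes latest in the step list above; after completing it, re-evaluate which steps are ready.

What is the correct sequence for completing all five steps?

E has no prerequisites → E first.
Ready: D, B and A. D is listed later → D.
C now also ready, so the ready set is {C, B, A}; C is listed later → C.
B and A are both available; B is listed later → B.
A needed E, now all done → A.

E, D, C, B, A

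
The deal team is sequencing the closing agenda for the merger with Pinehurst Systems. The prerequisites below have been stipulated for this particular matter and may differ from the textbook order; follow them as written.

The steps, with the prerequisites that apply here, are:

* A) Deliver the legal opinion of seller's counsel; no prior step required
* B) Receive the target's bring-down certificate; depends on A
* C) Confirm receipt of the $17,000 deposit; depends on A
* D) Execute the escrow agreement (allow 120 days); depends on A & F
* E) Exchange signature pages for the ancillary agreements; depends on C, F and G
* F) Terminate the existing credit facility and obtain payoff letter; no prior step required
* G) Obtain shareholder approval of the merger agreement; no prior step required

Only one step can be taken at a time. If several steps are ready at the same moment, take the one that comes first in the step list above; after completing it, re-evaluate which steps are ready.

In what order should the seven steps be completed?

A → B → C → F → D → G → E

A, F and G have no prerequisites; A is listed earlier, so A is first.
B and C now also ready, so the ready set is {B, C, F, G}; B is listed earlier → B.
C, F and G are all available; C is listed earlier → C.
F and G are both available; F is listed earlier → F.
D and G are both available; D is listed earlier → D.
That leaves G as the only ready step → G.
E is the only step now ready → E.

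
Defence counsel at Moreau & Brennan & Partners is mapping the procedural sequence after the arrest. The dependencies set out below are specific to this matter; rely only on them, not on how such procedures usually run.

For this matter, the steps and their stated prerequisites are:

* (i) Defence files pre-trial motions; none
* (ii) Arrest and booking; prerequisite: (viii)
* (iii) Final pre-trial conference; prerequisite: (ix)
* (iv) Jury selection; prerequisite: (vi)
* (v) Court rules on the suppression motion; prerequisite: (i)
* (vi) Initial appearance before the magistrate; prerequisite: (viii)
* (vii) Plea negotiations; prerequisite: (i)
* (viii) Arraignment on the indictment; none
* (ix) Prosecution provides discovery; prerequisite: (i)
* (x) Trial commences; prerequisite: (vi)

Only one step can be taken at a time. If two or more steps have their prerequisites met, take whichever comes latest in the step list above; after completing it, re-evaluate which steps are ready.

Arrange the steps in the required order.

Nothing is required for (viii) and (i). (viii) is listed later → (viii) first.
(vi) and (ii) now also ready, so the ready set is {(vi), (ii), (i)}; (vi) is listed later → (vi).
Now (x), (iv), (ii) and (i) have their prerequisites met. (x) is listed later, so (x) next.
Now (iv), (ii) and (i) have their prerequisites met. (iv) is listed later, so (iv) next.
(ii) and (i) are both available; (ii) is listed later → (ii).
Next only (i) has its prerequisites met → (i).
Ready: (ix), (vii) and (v). (ix) is listed later → (ix).
(iii) now also ready, so the ready set is {(vii), (v), (iii)}; (vii) is listed later → (vii).
Ready: (v) and (iii). (v) is listed later → (v).
Next only (iii) has its prerequisites met → (iii).

(viii) → (vi) → (x) → (iv) → (ii) → (i) → (ix) → (vii) → (v) → (iii)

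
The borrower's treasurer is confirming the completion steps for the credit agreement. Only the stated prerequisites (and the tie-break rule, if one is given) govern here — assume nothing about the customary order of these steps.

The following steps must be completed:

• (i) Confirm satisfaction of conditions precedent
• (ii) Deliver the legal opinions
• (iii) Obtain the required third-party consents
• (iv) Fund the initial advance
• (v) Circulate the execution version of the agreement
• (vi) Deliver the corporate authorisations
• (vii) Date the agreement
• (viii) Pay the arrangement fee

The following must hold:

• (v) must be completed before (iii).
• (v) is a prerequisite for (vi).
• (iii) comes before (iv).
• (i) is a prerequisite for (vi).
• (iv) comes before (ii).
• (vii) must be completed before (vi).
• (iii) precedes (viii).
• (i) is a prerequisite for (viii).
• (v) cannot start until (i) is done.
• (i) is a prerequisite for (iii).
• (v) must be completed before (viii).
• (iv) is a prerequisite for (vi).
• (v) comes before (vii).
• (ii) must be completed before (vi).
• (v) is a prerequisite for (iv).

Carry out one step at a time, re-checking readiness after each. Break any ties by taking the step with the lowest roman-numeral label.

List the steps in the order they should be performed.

(i) has no prerequisites → (i) first.
(v) is the only step now ready → (v).
Now (iii) and (vii) have their prerequisites met. (iii) has the earlier label, so (iii) next.
Ready: (iv), (vii) and (viii). (iv) has the earlier label → (iv).
Ready: (ii), (vii) and (viii). (ii) has the earlier label → (ii).
Now (vii) and (viii) have their prerequisites met. (vii) has the earlier label, so (vii) next.
(vi) now also ready, so the ready set is {(vi), (viii)}; (vi) has the earlier label → (vi).
(viii) needed (i), (iii) and (v), now all done → (viii).

(i), (v), (iii), (iv), (ii), (vii), (vi), (viii)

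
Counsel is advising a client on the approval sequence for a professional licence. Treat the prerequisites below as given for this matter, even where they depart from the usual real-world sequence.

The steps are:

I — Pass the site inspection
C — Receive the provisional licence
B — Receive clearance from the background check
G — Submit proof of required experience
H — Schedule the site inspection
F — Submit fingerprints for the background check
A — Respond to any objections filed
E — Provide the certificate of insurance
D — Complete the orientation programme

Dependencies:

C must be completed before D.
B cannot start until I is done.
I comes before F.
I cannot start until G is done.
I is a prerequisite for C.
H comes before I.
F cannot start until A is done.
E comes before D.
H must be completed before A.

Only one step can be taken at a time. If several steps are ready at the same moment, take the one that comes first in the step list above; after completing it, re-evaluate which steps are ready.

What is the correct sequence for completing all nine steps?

Nothing is required for G, H and E. G is listed earlier → G first.
Now H and E have their prerequisites met. H is listed earlier, so H next.
I and A now also ready, so the ready set is {I, A, E}; I is listed earlier → I.
C and B now also ready, so the ready set is {C, B, A, E}; C is listed earlier → C.
Now B, A and E have their prerequisites met. B is listed earlier, so B next.
Now A and E have their prerequisites met. A is listed earlier, so A next.
F now also ready, so the ready set is {F, E}; F is listed earlier → F.
E is the only step now ready → E.
That leaves D as the only ready step → D.

G → H → I → C → B → A → F → E → D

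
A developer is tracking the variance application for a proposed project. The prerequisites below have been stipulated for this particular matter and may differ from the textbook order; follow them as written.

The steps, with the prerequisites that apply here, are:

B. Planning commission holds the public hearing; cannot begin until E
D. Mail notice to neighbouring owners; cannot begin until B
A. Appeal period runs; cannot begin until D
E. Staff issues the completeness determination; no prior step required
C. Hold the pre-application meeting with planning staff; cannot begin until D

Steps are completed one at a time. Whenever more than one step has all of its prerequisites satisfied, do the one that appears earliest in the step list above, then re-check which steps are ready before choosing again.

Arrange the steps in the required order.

E has no prerequisites → E first.
That leaves B as the only ready step → B.
Next only D has its prerequisites met → D.
A and C are both available; A is listed earlier → A.
C needed D, now all done → C.

E B D A C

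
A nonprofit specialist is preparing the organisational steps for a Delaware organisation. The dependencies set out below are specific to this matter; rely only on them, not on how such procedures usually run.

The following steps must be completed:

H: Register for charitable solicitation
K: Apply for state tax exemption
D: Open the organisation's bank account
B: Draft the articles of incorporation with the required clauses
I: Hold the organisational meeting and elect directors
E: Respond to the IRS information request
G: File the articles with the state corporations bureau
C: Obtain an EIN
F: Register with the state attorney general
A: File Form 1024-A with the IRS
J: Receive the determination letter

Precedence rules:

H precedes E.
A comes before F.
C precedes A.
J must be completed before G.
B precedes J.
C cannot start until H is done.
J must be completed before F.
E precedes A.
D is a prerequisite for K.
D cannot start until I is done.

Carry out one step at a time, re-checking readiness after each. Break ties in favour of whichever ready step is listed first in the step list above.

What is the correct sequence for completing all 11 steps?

Nothing is required for H, B and I. H is listed earlier → H first.
E and C now also ready, so the ready set is {B, I, E, C}; B is listed earlier → B.
I, E, C and J are all available; I is listed earlier → I.
D now also ready, so the ready set is {D, E, C, J}; D is listed earlier → D.
Now K, E, C and J have their prerequisites met. K is listed earlier, so K next.
Ready: E, C and J. E is listed earlier → E.
Now C and J have their prerequisites met. C is listed earlier, so C next.
A and J are both available; A is listed earlier → A.
Next only J has its prerequisites met → J.
Now G and F have their prerequisites met. G is listed earlier, so G next.
F needed A and J, now all done → F.

H, B, I, D, K, E, C, A, J, G, F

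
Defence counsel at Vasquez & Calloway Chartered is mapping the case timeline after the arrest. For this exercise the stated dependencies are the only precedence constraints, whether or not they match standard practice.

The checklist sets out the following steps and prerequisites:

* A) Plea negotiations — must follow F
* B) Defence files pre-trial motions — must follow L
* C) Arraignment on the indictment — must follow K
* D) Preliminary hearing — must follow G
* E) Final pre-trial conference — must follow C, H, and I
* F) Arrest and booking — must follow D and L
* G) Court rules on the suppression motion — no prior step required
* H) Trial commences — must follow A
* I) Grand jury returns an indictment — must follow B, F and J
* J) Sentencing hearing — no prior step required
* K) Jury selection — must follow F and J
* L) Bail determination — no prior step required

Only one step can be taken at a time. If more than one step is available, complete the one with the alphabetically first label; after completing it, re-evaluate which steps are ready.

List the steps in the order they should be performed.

G, D, J, L, B, F, A, H, I, K, C, E

Nothing is required for G, J and L. G has the earlier label → G first.
Now D, J and L have their prerequisites met. D has the earlier label, so D next.
J and L are both available; J has the earlier label → J.
That leaves L as the only ready step → L.
B and F are both available; B has the earlier label → B.
F needed D and L, now all done → F.
A, I and K are all available; A has the earlier label → A.
H now also ready, so the ready set is {H, I, K}; H has the earlier label → H.
Ready: I and K. I has the earlier label → I.
K needed F and J, now all done → K.
C needed K, now all done → C.
E needed C, H and I, now all done → E.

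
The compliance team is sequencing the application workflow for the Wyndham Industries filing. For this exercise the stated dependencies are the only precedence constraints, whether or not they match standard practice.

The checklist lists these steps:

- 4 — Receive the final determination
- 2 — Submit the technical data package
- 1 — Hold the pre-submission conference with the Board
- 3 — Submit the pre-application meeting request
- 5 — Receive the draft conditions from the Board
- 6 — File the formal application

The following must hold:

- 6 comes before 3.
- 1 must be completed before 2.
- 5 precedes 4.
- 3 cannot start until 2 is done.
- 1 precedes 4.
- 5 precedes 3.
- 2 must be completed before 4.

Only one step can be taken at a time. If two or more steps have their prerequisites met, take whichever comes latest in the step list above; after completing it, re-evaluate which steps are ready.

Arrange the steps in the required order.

6 → 5 → 1 → 2 → 3 → 4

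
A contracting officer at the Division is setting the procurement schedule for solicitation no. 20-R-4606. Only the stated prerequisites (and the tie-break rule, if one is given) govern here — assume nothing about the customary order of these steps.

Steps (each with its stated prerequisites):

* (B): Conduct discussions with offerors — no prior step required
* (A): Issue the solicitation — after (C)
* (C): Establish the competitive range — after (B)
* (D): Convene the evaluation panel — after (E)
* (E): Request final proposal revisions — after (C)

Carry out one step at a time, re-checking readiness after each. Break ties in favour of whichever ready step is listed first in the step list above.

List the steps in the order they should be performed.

(B) (C) (A) (E) (D)

(B) has no prerequisites → (B) first.
(C) needed (B), now all done → (C).
Now (A) and (E) have their prerequisites met. (A) is listed earlier, so (A) next.
That leaves (E) as the only ready step → (E).
(D) is the only step now ready → (D).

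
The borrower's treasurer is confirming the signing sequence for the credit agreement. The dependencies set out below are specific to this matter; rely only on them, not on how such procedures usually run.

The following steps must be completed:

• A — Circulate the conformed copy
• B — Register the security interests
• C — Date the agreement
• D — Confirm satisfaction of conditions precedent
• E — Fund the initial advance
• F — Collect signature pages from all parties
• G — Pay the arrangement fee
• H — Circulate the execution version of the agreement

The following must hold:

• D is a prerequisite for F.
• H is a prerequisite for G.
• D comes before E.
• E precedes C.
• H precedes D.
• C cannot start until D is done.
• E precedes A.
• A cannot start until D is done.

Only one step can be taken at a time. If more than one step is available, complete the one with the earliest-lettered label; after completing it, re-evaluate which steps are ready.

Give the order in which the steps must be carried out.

B → H → D → E → A → C → F → G

B and H have no prerequisites; B has the earlier label, so B is first.
That leaves H as the only ready step → H.
D and G are both available; D has the earlier label → D.
E, F and G are all available; E has the earlier label → E.
Ready: A, C, F and G. A has the earlier label → A.
Ready: C, F and G. C has the earlier label → C.
Now F and G have their prerequisites met. F has the earlier label, so F next.
G is the only step now ready → G.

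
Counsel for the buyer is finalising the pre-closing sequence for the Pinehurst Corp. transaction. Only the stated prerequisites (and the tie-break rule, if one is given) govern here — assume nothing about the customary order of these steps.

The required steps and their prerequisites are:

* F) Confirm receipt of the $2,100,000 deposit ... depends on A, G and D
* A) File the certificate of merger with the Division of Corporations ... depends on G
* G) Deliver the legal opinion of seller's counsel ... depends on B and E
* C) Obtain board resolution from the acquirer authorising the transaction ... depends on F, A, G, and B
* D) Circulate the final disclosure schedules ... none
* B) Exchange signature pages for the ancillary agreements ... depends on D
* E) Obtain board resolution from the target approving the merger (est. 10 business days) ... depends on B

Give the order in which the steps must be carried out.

D has no prerequisites → D first.
B needed D, now all done → B.
E needed B, now all done → E.
Next only G has its prerequisites met → G.
A needed G, now all done → A.
F needed A, G and D, now all done → F.
Next only C has its prerequisites met → C.

D B E G A F C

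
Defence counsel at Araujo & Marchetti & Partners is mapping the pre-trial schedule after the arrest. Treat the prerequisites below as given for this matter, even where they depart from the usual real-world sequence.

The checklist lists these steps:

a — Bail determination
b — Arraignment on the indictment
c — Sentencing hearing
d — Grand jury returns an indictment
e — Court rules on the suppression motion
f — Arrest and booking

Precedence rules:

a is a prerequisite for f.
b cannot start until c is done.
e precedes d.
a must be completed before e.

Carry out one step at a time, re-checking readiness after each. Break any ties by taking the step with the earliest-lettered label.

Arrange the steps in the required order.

a, c, b, e, d, f

Nothing is required for a and c. a has the earlier label → a first.
e and f now also ready, so the ready set is {c, e, f}; c has the earlier label → c.
b, e and f are all available; b has the earlier label → b.
e and f are both available; e has the earlier label → e.
d now also ready, so the ready set is {d, f}; d has the earlier label → d.
f needed a, now all done → f.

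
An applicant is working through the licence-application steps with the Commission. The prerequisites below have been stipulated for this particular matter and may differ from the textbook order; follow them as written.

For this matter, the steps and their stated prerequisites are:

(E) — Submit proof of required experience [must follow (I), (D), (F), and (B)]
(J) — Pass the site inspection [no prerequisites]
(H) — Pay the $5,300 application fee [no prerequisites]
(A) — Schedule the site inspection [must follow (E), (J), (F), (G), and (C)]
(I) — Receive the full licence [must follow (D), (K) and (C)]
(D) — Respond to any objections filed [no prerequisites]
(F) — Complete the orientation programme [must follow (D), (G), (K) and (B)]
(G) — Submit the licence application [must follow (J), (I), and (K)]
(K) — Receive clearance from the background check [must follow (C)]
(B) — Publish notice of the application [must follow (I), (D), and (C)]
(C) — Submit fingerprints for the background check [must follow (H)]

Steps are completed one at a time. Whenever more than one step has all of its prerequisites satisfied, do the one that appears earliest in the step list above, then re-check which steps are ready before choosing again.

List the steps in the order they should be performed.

Nothing is required for (J), (H) and (D). (J) is listed earlier → (J) first.
(H) and (D) are both available; (H) is listed earlier → (H).
(C) now also ready, so the ready set is {(D), (C)}; (D) is listed earlier → (D).
(C) needed (H), now all done → (C).
(K) is the only step now ready → (K).
(I) needed (D), (K) and (C), now all done → (I).
Now (G) and (B) have their prerequisites met. (G) is listed earlier, so (G) next.
That leaves (B) as the only ready step → (B).
That leaves (F) as the only ready step → (F).
(E) needed (I), (D), (F) and (B), now all done → (E).
Next only (A) has its prerequisites met → (A).

(J) → (H) → (D) → (C) → (K) → (I) → (G) → (B) → (F) → (E) → (A)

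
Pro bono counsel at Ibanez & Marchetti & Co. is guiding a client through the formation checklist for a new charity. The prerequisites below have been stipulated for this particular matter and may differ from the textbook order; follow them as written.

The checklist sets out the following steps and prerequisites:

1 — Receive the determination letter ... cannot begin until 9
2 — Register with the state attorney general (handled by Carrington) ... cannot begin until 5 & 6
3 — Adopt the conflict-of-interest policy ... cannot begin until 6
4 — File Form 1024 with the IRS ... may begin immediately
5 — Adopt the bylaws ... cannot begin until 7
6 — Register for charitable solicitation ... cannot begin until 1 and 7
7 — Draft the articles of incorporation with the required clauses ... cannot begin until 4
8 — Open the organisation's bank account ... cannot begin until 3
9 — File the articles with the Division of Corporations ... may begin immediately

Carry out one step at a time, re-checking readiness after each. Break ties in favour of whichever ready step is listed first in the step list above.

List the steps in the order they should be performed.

4 7 5 9 1 6 2 3 8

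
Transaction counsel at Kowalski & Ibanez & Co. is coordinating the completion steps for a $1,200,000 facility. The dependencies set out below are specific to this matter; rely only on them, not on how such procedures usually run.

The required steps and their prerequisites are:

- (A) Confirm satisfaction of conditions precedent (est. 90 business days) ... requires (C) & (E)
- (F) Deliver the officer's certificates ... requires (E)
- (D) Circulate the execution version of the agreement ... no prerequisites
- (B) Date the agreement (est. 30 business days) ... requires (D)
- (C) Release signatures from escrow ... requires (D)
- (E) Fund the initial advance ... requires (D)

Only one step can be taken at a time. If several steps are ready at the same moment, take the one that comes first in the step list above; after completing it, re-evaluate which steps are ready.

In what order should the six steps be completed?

(D) is the only step with nothing outstanding, so it goes first.
Ready: (B), (C) and (E). (B) is listed earlier → (B).
Ready: (C) and (E). (C) is listed earlier → (C).
(E) needed (D), now all done → (E).
(A) and (F) are both available; (A) is listed earlier → (A).
(F) needed (E), now all done → (F).

(D) → (B) → (C) → (E) → (A) → (F)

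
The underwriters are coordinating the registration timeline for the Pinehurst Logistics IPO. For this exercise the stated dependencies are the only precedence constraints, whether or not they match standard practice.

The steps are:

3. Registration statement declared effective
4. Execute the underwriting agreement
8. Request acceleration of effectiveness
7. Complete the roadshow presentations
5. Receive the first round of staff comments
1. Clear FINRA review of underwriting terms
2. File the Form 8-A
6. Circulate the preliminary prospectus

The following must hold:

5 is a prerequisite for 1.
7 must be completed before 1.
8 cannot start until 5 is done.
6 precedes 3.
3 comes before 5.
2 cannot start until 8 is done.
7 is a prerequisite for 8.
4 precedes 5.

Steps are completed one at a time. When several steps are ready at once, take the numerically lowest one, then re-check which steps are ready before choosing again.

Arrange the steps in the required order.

4, 6 and 7 have no prerequisites; 4 has the earlier label, so 4 is first.
Now 6 and 7 have their prerequisites met. 6 has the earlier label, so 6 next.
Now 3 and 7 have their prerequisites met. 3 has the earlier label, so 3 next.
Now 5 and 7 have their prerequisites met. 5 has the earlier label, so 5 next.
That leaves 7 as the only ready step → 7.
Ready: 1 and 8. 1 has the earlier label → 1.
8 is the only step now ready → 8.
That leaves 2 as the only ready step → 2.

4 → 6 → 3 → 5 → 7 → 1 → 8 → 2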